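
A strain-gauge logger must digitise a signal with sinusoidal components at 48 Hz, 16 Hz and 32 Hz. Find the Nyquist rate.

96 Hz

Highest-frequency component: 48 Hz.
Nyquist rate = 2 × 48 Hz = 96 Hz.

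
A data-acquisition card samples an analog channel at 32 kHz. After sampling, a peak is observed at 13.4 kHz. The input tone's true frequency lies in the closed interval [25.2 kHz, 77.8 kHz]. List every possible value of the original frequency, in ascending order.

Frequencies that alias to 13.4 kHz are k·fs ± 13.4 kHz for integer k ≥ 0.
k=0: 13.4 kHz.
k=1: 18.6 kHz, 45.4 kHz.
k=2: 50.6 kHz, 77.4 kHz.
k=3: 82.6 kHz, 109.4 kHz.
Within [25.2 kHz, 77.8 kHz]: 45.4 kHz, 50.6 kHz, 77.4 kHz.

45.4 kHz, 50.6 kHz, 77.4 kHz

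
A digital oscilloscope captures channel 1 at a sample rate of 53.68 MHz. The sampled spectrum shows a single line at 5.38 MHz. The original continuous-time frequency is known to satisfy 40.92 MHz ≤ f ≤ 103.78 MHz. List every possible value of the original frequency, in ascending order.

Frequencies that alias to 5.38 MHz are k·fs ± 5.38 MHz for integer k ≥ 0.
k=0: 5.38 MHz.
k=1: 48.3 MHz, 59.06 MHz.
k=2: 101.98 MHz, 112.74 MHz.
k=3: 155.66 MHz, 166.42 MHz.
Within [40.92 MHz, 103.78 MHz]: 48.3 MHz, 59.06 MHz, 101.98 MHz.

48.3 MHz, 59.06 MHz, 101.98 MHz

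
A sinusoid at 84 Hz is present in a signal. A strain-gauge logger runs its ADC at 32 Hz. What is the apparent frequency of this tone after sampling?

12 Hz

84 Hz mod fs = 20 Hz.
20 Hz > fs/2 = 16 Hz, folds to fs − 20 Hz = 12 Hz.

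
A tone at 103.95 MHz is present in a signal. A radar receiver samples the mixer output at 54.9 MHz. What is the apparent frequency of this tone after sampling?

5.85 MHz

103.95 MHz mod fs = 49.05 MHz.
49.05 MHz > fs/2 = 27.45 MHz, folds to fs − 49.05 MHz = 5.85 MHz.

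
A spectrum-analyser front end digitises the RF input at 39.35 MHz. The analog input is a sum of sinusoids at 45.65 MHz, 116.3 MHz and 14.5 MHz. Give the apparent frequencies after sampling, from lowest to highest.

fs/2 = 19.675 MHz.
45.65 MHz mod fs = 6.3 MHz.
6.3 MHz ≤ fs/2 = 19.675 MHz, appears at 6.3 MHz.
116.3 MHz mod fs = 37.6 MHz.
37.6 MHz > fs/2 = 19.675 MHz, folds to fs − 37.6 MHz = 1.75 MHz.
14.5 MHz ≤ fs/2 = 19.675 MHz, passes unchanged.
Distinct values: {1.75 MHz, 6.3 MHz, 14.5 MHz}.

1.75 MHz, 6.3 MHz, 14.5 MHz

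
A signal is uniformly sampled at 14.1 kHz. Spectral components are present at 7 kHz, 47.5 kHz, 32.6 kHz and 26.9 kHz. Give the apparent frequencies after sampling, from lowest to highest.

fs/2 = 7.05 kHz.
7 kHz ≤ fs/2 = 7.05 kHz, passes unchanged.
47.5 kHz mod fs = 5.2 kHz.
5.2 kHz ≤ fs/2 = 7.05 kHz, appears at 5.2 kHz.
32.6 kHz mod fs = 4.4 kHz.
4.4 kHz ≤ fs/2 = 7.05 kHz, appears at 4.4 kHz.
26.9 kHz mod fs = 12.8 kHz.
12.8 kHz > fs/2 = 7.05 kHz, folds to fs − 12.8 kHz = 1.3 kHz.
Distinct values: {1.3 kHz, 4.4 kHz, 5.2 kHz, 7 kHz}.

1.3 kHz, 4.4 kHz, 5.2 kHz, 7 kHz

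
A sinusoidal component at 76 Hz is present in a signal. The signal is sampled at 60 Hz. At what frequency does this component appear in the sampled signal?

16 Hz

76 Hz mod fs = 16 Hz.
16 Hz ≤ fs/2 = 30 Hz, appears at 16 Hz.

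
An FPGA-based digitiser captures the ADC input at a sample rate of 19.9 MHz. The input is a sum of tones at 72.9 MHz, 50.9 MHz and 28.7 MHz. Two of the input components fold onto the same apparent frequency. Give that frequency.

fs/2 = 9.95 MHz.
72.9 MHz mod fs = 13.2 MHz.
13.2 MHz > fs/2 = 9.95 MHz, folds to fs − 13.2 MHz = 6.7 MHz.
50.9 MHz mod fs = 11.1 MHz.
11.1 MHz > fs/2 = 9.95 MHz, folds to fs − 11.1 MHz = 8.8 MHz.
28.7 MHz mod fs = 8.8 MHz.
8.8 MHz ≤ fs/2 = 9.95 MHz, appears at 8.8 MHz.
28.7 MHz and 50.9 MHz both map to 8.8 MHz.

8.8 MHz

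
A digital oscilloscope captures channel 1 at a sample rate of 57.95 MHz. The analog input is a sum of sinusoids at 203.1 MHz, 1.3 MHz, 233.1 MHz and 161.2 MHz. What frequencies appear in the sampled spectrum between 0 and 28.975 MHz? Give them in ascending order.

fs/2 = 28.975 MHz.
203.1 MHz mod fs = 29.25 MHz.
29.25 MHz > fs/2 = 28.975 MHz, folds to fs − 29.25 MHz = 28.7 MHz.
1.3 MHz ≤ fs/2 = 28.975 MHz, passes unchanged.
233.1 MHz mod fs = 1.3 MHz.
1.3 MHz ≤ fs/2 = 28.975 MHz, appears at 1.3 MHz.
161.2 MHz mod fs = 45.3 MHz.
45.3 MHz > fs/2 = 28.975 MHz, folds to fs − 45.3 MHz = 12.65 MHz.
Distinct values: {1.3 MHz, 12.65 MHz, 28.7 MHz}.

1.3 MHz, 12.65 MHz, 28.7 MHz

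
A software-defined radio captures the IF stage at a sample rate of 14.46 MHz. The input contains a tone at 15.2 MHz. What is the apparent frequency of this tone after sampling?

15.2 MHz mod fs = 0.74 MHz.
0.74 MHz ≤ fs/2 = 7.23 MHz, appears at 0.74 MHz.

0.74 MHz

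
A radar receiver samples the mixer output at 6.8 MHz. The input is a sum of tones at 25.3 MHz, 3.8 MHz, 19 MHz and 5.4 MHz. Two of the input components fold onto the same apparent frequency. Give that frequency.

1.4 MHz

fs/2 = 3.4 MHz.
25.3 MHz mod fs = 4.9 MHz.
4.9 MHz > fs/2 = 3.4 MHz, folds to fs − 4.9 MHz = 1.9 MHz.
3.8 MHz > fs/2 = 3.4 MHz, folds to fs − 3.8 MHz = 3 MHz.
19 MHz mod fs = 5.4 MHz.
5.4 MHz > fs/2 = 3.4 MHz, folds to fs − 5.4 MHz = 1.4 MHz.
5.4 MHz > fs/2 = 3.4 MHz, folds to fs − 5.4 MHz = 1.4 MHz.
5.4 MHz and 19 MHz both map to 1.4 MHz.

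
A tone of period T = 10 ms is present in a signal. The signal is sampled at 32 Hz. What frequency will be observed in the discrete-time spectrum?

4 Hz

T = 10 ms → f = 1/T = 100 Hz.
100 Hz mod fs = 4 Hz.
4 Hz ≤ fs/2 = 16 Hz, appears at 4 Hz.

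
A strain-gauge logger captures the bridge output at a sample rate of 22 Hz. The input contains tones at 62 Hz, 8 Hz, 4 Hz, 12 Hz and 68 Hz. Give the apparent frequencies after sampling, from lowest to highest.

fs/2 = 11 Hz.
62 Hz mod fs = 18 Hz.
18 Hz > fs/2 = 11 Hz, folds to fs − 18 Hz = 4 Hz.
8 Hz ≤ fs/2 = 11 Hz, passes unchanged.
4 Hz ≤ fs/2 = 11 Hz, passes unchanged.
12 Hz > fs/2 = 11 Hz, folds to fs − 12 Hz = 10 Hz.
68 Hz mod fs = 2 Hz.
2 Hz ≤ fs/2 = 11 Hz, appears at 2 Hz.
Distinct values: {2 Hz, 4 Hz, 8 Hz, 10 Hz}.

2 Hz, 4 Hz, 8 Hz, 10 Hz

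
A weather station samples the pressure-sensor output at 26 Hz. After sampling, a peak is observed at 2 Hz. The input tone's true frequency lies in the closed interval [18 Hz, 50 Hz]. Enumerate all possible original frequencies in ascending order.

Frequencies that alias to 2 Hz are k·fs ± 2 Hz for integer k ≥ 0.
k=0: 2 Hz.
k=1: 24 Hz, 28 Hz.
k=2: 50 Hz, 54 Hz.
k=3: 76 Hz, 80 Hz.
Within [18 Hz, 50 Hz]: 24 Hz, 28 Hz, 50 Hz.

24 Hz, 28 Hz, 50 Hz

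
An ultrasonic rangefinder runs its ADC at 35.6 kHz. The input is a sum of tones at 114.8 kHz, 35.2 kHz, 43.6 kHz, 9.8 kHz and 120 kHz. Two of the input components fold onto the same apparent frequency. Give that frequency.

8 kHz

fs/2 = 17.8 kHz.
114.8 kHz mod fs = 8 kHz.
8 kHz ≤ fs/2 = 17.8 kHz, appears at 8 kHz.
35.2 kHz > fs/2 = 17.8 kHz, folds to fs − 35.2 kHz = 0.4 kHz.
43.6 kHz mod fs = 8 kHz.
8 kHz ≤ fs/2 = 17.8 kHz, appears at 8 kHz.
9.8 kHz ≤ fs/2 = 17.8 kHz, passes unchanged.
120 kHz mod fs = 13.2 kHz.
13.2 kHz ≤ fs/2 = 17.8 kHz, appears at 13.2 kHz.
43.6 kHz and 114.8 kHz both map to 8 kHz.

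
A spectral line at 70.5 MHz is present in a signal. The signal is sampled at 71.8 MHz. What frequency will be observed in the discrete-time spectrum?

70.5 MHz > fs/2 = 35.9 MHz, folds to fs − 70.5 MHz = 1.3 MHz.

1.3 MHz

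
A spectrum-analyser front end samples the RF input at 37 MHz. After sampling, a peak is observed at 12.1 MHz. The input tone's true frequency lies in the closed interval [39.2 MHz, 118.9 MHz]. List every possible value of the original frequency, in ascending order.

49.1 MHz, 61.9 MHz, 86.1 MHz, 98.9 MHz

Frequencies that alias to 12.1 MHz are k·fs ± 12.1 MHz for integer k ≥ 0.
k=0: 12.1 MHz.
k=1: 24.9 MHz, 49.1 MHz.
k=2: 61.9 MHz, 86.1 MHz.
k=3: 98.9 MHz, 123.1 MHz.
k=4: 135.9 MHz, 160.1 MHz.
Within [39.2 MHz, 118.9 MHz]: 49.1 MHz, 61.9 MHz, 86.1 MHz, 98.9 MHz.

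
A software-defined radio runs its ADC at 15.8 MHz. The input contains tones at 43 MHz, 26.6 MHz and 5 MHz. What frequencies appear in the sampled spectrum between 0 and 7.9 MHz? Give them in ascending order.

4.4 MHz, 5 MHz

fs/2 = 7.9 MHz.
43 MHz mod fs = 11.4 MHz.
11.4 MHz > fs/2 = 7.9 MHz, folds to fs − 11.4 MHz = 4.4 MHz.
26.6 MHz mod fs = 10.8 MHz.
10.8 MHz > fs/2 = 7.9 MHz, folds to fs − 10.8 MHz = 5 MHz.
5 MHz ≤ fs/2 = 7.9 MHz, passes unchanged.
Distinct values: {4.4 MHz, 5 MHz}.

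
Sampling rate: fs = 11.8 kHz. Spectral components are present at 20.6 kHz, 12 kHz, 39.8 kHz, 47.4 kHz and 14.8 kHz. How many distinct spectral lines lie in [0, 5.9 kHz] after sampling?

3

fs/2 = 5.9 kHz.
20.6 kHz mod fs = 8.8 kHz.
8.8 kHz > fs/2 = 5.9 kHz, folds to fs − 8.8 kHz = 3 kHz.
12 kHz mod fs = 0.2 kHz.
0.2 kHz ≤ fs/2 = 5.9 kHz, appears at 0.2 kHz.
39.8 kHz mod fs = 4.4 kHz.
4.4 kHz ≤ fs/2 = 5.9 kHz, appears at 4.4 kHz.
47.4 kHz mod fs = 0.2 kHz.
0.2 kHz ≤ fs/2 = 5.9 kHz, appears at 0.2 kHz.
14.8 kHz mod fs = 3 kHz.
3 kHz ≤ fs/2 = 5.9 kHz, appears at 3 kHz.
Distinct values: {0.2 kHz, 3 kHz, 4.4 kHz} → 3.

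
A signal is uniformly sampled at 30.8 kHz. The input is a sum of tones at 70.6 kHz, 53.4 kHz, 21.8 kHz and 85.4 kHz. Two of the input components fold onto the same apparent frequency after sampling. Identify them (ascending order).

21.8 kHz, 70.6 kHz

fs/2 = 15.4 kHz.
70.6 kHz mod fs = 9 kHz.
9 kHz ≤ fs/2 = 15.4 kHz, appears at 9 kHz.
53.4 kHz mod fs = 22.6 kHz.
22.6 kHz > fs/2 = 15.4 kHz, folds to fs − 22.6 kHz = 8.2 kHz.
21.8 kHz > fs/2 = 15.4 kHz, folds to fs − 21.8 kHz = 9 kHz.
85.4 kHz mod fs = 23.8 kHz.
23.8 kHz > fs/2 = 15.4 kHz, folds to fs − 23.8 kHz = 7 kHz.
21.8 kHz and 70.6 kHz both map to 9 kHz.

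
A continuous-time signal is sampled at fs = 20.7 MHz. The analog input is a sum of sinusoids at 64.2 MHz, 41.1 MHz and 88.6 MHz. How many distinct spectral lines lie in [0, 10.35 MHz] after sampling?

fs/2 = 10.35 MHz.
64.2 MHz mod fs = 2.1 MHz.
2.1 MHz ≤ fs/2 = 10.35 MHz, appears at 2.1 MHz.
41.1 MHz mod fs = 20.4 MHz.
20.4 MHz > fs/2 = 10.35 MHz, folds to fs − 20.4 MHz = 0.3 MHz.
88.6 MHz mod fs = 5.8 MHz.
5.8 MHz ≤ fs/2 = 10.35 MHz, appears at 5.8 MHz.
Distinct values: {0.3 MHz, 2.1 MHz, 5.8 MHz} → 3.

3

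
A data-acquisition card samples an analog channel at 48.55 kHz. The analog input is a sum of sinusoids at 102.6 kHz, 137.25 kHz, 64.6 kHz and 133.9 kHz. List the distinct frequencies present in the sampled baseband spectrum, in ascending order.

5.5 kHz, 8.4 kHz, 11.75 kHz, 16.05 kHz

fs/2 = 24.275 kHz.
102.6 kHz mod fs = 5.5 kHz.
5.5 kHz ≤ fs/2 = 24.275 kHz, appears at 5.5 kHz.
137.25 kHz mod fs = 40.15 kHz.
40.15 kHz > fs/2 = 24.275 kHz, folds to fs − 40.15 kHz = 8.4 kHz.
64.6 kHz mod fs = 16.05 kHz.
16.05 kHz ≤ fs/2 = 24.275 kHz, appears at 16.05 kHz.
133.9 kHz mod fs = 36.8 kHz.
36.8 kHz > fs/2 = 24.275 kHz, folds to fs − 36.8 kHz = 11.75 kHz.
Distinct values: {5.5 kHz, 8.4 kHz, 11.75 kHz, 16.05 kHz}.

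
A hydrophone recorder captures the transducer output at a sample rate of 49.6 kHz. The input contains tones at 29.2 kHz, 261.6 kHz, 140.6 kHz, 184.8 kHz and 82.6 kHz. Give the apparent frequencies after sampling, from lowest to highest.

fs/2 = 24.8 kHz.
29.2 kHz > fs/2 = 24.8 kHz, folds to fs − 29.2 kHz = 20.4 kHz.
261.6 kHz mod fs = 13.6 kHz.
13.6 kHz ≤ fs/2 = 24.8 kHz, appears at 13.6 kHz.
140.6 kHz mod fs = 41.4 kHz.
41.4 kHz > fs/2 = 24.8 kHz, folds to fs − 41.4 kHz = 8.2 kHz.
184.8 kHz mod fs = 36 kHz.
36 kHz > fs/2 = 24.8 kHz, folds to fs − 36 kHz = 13.6 kHz.
82.6 kHz mod fs = 33 kHz.
33 kHz > fs/2 = 24.8 kHz, folds to fs − 33 kHz = 16.6 kHz.
Distinct values: {8.2 kHz, 13.6 kHz, 16.6 kHz, 20.4 kHz}.

8.2 kHz, 13.6 kHz, 16.6 kHz, 20.4 kHz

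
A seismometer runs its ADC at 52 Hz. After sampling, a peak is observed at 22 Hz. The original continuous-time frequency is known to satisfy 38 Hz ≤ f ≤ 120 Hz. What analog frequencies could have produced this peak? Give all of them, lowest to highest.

74 Hz, 82 Hz

Frequencies that alias to 22 Hz are k·fs ± 22 Hz for integer k ≥ 0.
k=0: 22 Hz.
k=1: 30 Hz, 74 Hz.
k=2: 82 Hz, 126 Hz.
k=3: 134 Hz, 178 Hz.
Within [38 Hz, 120 Hz]: 74 Hz, 82 Hz.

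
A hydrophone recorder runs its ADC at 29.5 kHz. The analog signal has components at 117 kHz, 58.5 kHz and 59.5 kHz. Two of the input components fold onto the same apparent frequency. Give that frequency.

0.5 kHz

fs/2 = 14.75 kHz.
117 kHz mod fs = 28.5 kHz.
28.5 kHz > fs/2 = 14.75 kHz, folds to fs − 28.5 kHz = 1 kHz.
58.5 kHz mod fs = 29 kHz.
29 kHz > fs/2 = 14.75 kHz, folds to fs − 29 kHz = 0.5 kHz.
59.5 kHz mod fs = 0.5 kHz.
0.5 kHz ≤ fs/2 = 14.75 kHz, appears at 0.5 kHz.
58.5 kHz and 59.5 kHz both map to 0.5 kHz.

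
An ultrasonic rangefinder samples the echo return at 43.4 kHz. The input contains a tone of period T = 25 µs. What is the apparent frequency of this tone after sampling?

T = 25 µs → f = 1/T = 40 kHz.
40 kHz > fs/2 = 21.7 kHz, folds to fs − 40 kHz = 3.4 kHz.

3.4 kHz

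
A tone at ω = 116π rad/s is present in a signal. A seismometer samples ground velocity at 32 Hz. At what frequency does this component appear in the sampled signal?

ω = 116π rad/s → f = ω/(2π) = 58 Hz.
58 Hz mod fs = 26 Hz.
26 Hz > fs/2 = 16 Hz, folds to fs − 26 Hz = 6 Hz.

6 Hz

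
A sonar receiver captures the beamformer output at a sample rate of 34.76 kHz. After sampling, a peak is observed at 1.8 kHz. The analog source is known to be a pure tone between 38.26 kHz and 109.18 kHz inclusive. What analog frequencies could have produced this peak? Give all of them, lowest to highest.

67.72 kHz, 71.32 kHz, 102.48 kHz, 106.08 kHz

Frequencies that alias to 1.8 kHz are k·fs ± 1.8 kHz for integer k ≥ 0.
k=0: 1.8 kHz.
k=1: 32.96 kHz, 36.56 kHz.
k=2: 67.72 kHz, 71.32 kHz.
k=3: 102.48 kHz, 106.08 kHz.
k=4: 137.24 kHz, 140.84 kHz.
Within [38.26 kHz, 109.18 kHz]: 67.72 kHz, 71.32 kHz, 102.48 kHz, 106.08 kHz.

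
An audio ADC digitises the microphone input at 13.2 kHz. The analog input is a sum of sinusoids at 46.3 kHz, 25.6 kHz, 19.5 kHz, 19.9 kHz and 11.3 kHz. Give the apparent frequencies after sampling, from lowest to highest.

fs/2 = 6.6 kHz.
46.3 kHz mod fs = 6.7 kHz.
6.7 kHz > fs/2 = 6.6 kHz, folds to fs − 6.7 kHz = 6.5 kHz.
25.6 kHz mod fs = 12.4 kHz.
12.4 kHz > fs/2 = 6.6 kHz, folds to fs − 12.4 kHz = 0.8 kHz.
19.5 kHz mod fs = 6.3 kHz.
6.3 kHz ≤ fs/2 = 6.6 kHz, appears at 6.3 kHz.
19.9 kHz mod fs = 6.7 kHz.
6.7 kHz > fs/2 = 6.6 kHz, folds to fs − 6.7 kHz = 6.5 kHz.
11.3 kHz > fs/2 = 6.6 kHz, folds to fs − 11.3 kHz = 1.9 kHz.
Distinct values: {0.8 kHz, 1.9 kHz, 6.3 kHz, 6.5 kHz}.

0.8 kHz, 1.9 kHz, 6.3 kHz, 6.5 kHz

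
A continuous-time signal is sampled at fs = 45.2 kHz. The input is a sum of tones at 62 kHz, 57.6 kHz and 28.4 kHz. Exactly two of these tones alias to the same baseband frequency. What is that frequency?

16.8 kHz

fs/2 = 22.6 kHz.
62 kHz mod fs = 16.8 kHz.
16.8 kHz ≤ fs/2 = 22.6 kHz, appears at 16.8 kHz.
57.6 kHz mod fs = 12.4 kHz.
12.4 kHz ≤ fs/2 = 22.6 kHz, appears at 12.4 kHz.
28.4 kHz > fs/2 = 22.6 kHz, folds to fs − 28.4 kHz = 16.8 kHz.
28.4 kHz and 62 kHz both map to 16.8 kHz.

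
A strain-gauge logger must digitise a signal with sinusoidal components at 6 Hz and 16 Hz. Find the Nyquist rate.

Highest-frequency component: 16 Hz.
Nyquist rate = 2 × 16 Hz = 32 Hz.

32 Hz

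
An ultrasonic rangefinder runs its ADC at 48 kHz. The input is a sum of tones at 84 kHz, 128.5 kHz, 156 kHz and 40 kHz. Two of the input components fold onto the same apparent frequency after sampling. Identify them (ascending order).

84 kHz, 156 kHz

fs/2 = 24 kHz.
84 kHz mod fs = 36 kHz.
36 kHz > fs/2 = 24 kHz, folds to fs − 36 kHz = 12 kHz.
128.5 kHz mod fs = 32.5 kHz.
32.5 kHz > fs/2 = 24 kHz, folds to fs − 32.5 kHz = 15.5 kHz.
156 kHz mod fs = 12 kHz.
12 kHz ≤ fs/2 = 24 kHz, appears at 12 kHz.
40 kHz > fs/2 = 24 kHz, folds to fs − 40 kHz = 8 kHz.
84 kHz and 156 kHz both map to 12 kHz.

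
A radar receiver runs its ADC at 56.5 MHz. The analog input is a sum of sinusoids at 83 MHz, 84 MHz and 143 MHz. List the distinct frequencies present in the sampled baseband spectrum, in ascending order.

26.5 MHz, 27.5 MHz

fs/2 = 28.25 MHz.
83 MHz mod fs = 26.5 MHz.
26.5 MHz ≤ fs/2 = 28.25 MHz, appears at 26.5 MHz.
84 MHz mod fs = 27.5 MHz.
27.5 MHz ≤ fs/2 = 28.25 MHz, appears at 27.5 MHz.
143 MHz mod fs = 30 MHz.
30 MHz > fs/2 = 28.25 MHz, folds to fs − 30 MHz = 26.5 MHz.
Distinct values: {26.5 MHz, 27.5 MHz}.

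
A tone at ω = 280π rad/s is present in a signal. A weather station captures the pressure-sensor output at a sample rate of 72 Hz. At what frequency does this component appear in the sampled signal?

4 Hz

ω = 280π rad/s → f = ω/(2π) = 140 Hz.
140 Hz mod fs = 68 Hz.
68 Hz > fs/2 = 36 Hz, folds to fs − 68 Hz = 4 Hz.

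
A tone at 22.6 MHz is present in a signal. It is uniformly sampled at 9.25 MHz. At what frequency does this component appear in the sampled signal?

22.6 MHz mod fs = 4.1 MHz.
4.1 MHz ≤ fs/2 = 4.625 MHz, appears at 4.1 MHz.

4.1 MHz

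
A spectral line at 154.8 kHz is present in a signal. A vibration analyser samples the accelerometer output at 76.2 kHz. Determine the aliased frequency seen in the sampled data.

2.4 kHz

154.8 kHz mod fs = 2.4 kHz.
2.4 kHz ≤ fs/2 = 38.1 kHz, appears at 2.4 kHz.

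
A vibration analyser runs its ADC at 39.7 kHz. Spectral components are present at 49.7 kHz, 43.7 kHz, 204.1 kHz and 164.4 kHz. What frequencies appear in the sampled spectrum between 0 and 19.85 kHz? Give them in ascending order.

4 kHz, 5.6 kHz, 10 kHz

fs/2 = 19.85 kHz.
49.7 kHz mod fs = 10 kHz.
10 kHz ≤ fs/2 = 19.85 kHz, appears at 10 kHz.
43.7 kHz mod fs = 4 kHz.
4 kHz ≤ fs/2 = 19.85 kHz, appears at 4 kHz.
204.1 kHz mod fs = 5.6 kHz.
5.6 kHz ≤ fs/2 = 19.85 kHz, appears at 5.6 kHz.
164.4 kHz mod fs = 5.6 kHz.
5.6 kHz ≤ fs/2 = 19.85 kHz, appears at 5.6 kHz.
Distinct values: {4 kHz, 5.6 kHz, 10 kHz}.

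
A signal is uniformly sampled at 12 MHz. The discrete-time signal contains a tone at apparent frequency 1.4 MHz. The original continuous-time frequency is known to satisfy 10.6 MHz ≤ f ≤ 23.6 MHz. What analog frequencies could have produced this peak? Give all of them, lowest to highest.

Frequencies that alias to 1.4 MHz are k·fs ± 1.4 MHz for integer k ≥ 0.
k=0: 1.4 MHz.
k=1: 10.6 MHz, 13.4 MHz.
k=2: 22.6 MHz, 25.4 MHz.
k=3: 34.6 MHz, 37.4 MHz.
Within [10.6 MHz, 23.6 MHz]: 10.6 MHz, 13.4 MHz, 22.6 MHz.

10.6 MHz, 13.4 MHz, 22.6 MHz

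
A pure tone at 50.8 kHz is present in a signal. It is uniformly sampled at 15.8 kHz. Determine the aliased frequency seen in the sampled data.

50.8 kHz mod fs = 3.4 kHz.
3.4 kHz ≤ fs/2 = 7.9 kHz, appears at 3.4 kHz.

3.4 kHz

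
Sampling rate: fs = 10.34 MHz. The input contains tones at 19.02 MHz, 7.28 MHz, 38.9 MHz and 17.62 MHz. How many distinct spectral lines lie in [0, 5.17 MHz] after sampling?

fs/2 = 5.17 MHz.
19.02 MHz mod fs = 8.68 MHz.
8.68 MHz > fs/2 = 5.17 MHz, folds to fs − 8.68 MHz = 1.66 MHz.
7.28 MHz > fs/2 = 5.17 MHz, folds to fs − 7.28 MHz = 3.06 MHz.
38.9 MHz mod fs = 7.88 MHz.
7.88 MHz > fs/2 = 5.17 MHz, folds to fs − 7.88 MHz = 2.46 MHz.
17.62 MHz mod fs = 7.28 MHz.
7.28 MHz > fs/2 = 5.17 MHz, folds to fs − 7.28 MHz = 3.06 MHz.
Distinct values: {1.66 MHz, 2.46 MHz, 3.06 MHz} → 3.

3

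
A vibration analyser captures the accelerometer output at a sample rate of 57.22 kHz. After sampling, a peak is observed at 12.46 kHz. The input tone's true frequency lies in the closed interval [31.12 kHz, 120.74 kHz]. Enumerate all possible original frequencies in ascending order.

44.76 kHz, 69.68 kHz, 101.98 kHz

Frequencies that alias to 12.46 kHz are k·fs ± 12.46 kHz for integer k ≥ 0.
k=0: 12.46 kHz.
k=1: 44.76 kHz, 69.68 kHz.
k=2: 101.98 kHz, 126.9 kHz.
k=3: 159.2 kHz, 184.12 kHz.
Within [31.12 kHz, 120.74 kHz]: 44.76 kHz, 69.68 kHz, 101.98 kHz.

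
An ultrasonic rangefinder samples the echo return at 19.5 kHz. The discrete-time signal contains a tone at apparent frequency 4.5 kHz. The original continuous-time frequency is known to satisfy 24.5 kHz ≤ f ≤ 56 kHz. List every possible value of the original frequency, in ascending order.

Frequencies that alias to 4.5 kHz are k·fs ± 4.5 kHz for integer k ≥ 0.
k=0: 4.5 kHz.
k=1: 15 kHz, 24 kHz.
k=2: 34.5 kHz, 43.5 kHz.
k=3: 54 kHz, 63 kHz.
k=4: 73.5 kHz, 82.5 kHz.
Within [24.5 kHz, 56 kHz]: 34.5 kHz, 43.5 kHz, 54 kHz.

34.5 kHz, 43.5 kHz, 54 kHz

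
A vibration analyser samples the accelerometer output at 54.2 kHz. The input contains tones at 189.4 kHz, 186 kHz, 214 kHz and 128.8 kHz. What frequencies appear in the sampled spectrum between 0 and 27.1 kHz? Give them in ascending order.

fs/2 = 27.1 kHz.
189.4 kHz mod fs = 26.8 kHz.
26.8 kHz ≤ fs/2 = 27.1 kHz, appears at 26.8 kHz.
186 kHz mod fs = 23.4 kHz.
23.4 kHz ≤ fs/2 = 27.1 kHz, appears at 23.4 kHz.
214 kHz mod fs = 51.4 kHz.
51.4 kHz > fs/2 = 27.1 kHz, folds to fs − 51.4 kHz = 2.8 kHz.
128.8 kHz mod fs = 20.4 kHz.
20.4 kHz ≤ fs/2 = 27.1 kHz, appears at 20.4 kHz.
Distinct values: {2.8 kHz, 20.4 kHz, 23.4 kHz, 26.8 kHz}.

2.8 kHz, 20.4 kHz, 23.4 kHz, 26.8 kHz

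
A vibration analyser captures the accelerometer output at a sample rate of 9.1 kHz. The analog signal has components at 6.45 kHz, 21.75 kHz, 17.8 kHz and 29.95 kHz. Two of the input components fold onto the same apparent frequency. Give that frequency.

fs/2 = 4.55 kHz.
6.45 kHz > fs/2 = 4.55 kHz, folds to fs − 6.45 kHz = 2.65 kHz.
21.75 kHz mod fs = 3.55 kHz.
3.55 kHz ≤ fs/2 = 4.55 kHz, appears at 3.55 kHz.
17.8 kHz mod fs = 8.7 kHz.
8.7 kHz > fs/2 = 4.55 kHz, folds to fs − 8.7 kHz = 0.4 kHz.
29.95 kHz mod fs = 2.65 kHz.
2.65 kHz ≤ fs/2 = 4.55 kHz, appears at 2.65 kHz.
6.45 kHz and 29.95 kHz both map to 2.65 kHz.

2.65 kHz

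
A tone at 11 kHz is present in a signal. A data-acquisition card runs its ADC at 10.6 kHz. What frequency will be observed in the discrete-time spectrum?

0.4 kHz

11 kHz mod fs = 0.4 kHz.
0.4 kHz ≤ fs/2 = 5.3 kHz, appears at 0.4 kHz.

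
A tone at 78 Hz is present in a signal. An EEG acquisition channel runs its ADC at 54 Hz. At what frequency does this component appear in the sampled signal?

24 Hz

78 Hz mod fs = 24 Hz.
24 Hz ≤ fs/2 = 27 Hz, appears at 24 Hz.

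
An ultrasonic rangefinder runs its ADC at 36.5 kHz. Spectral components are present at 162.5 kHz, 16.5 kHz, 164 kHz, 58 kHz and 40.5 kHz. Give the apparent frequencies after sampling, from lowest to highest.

4 kHz, 15 kHz, 16.5 kHz, 18 kHz

fs/2 = 18.25 kHz.
162.5 kHz mod fs = 16.5 kHz.
16.5 kHz ≤ fs/2 = 18.25 kHz, appears at 16.5 kHz.
16.5 kHz ≤ fs/2 = 18.25 kHz, passes unchanged.
164 kHz mod fs = 18 kHz.
18 kHz ≤ fs/2 = 18.25 kHz, appears at 18 kHz.
58 kHz mod fs = 21.5 kHz.
21.5 kHz > fs/2 = 18.25 kHz, folds to fs − 21.5 kHz = 15 kHz.
40.5 kHz mod fs = 4 kHz.
4 kHz ≤ fs/2 = 18.25 kHz, appears at 4 kHz.
Distinct values: {4 kHz, 15 kHz, 16.5 kHz, 18 kHz}.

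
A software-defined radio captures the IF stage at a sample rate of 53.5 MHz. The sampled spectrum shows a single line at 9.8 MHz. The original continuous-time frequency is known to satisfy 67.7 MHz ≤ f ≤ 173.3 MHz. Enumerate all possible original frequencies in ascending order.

Frequencies that alias to 9.8 MHz are k·fs ± 9.8 MHz for integer k ≥ 0.
k=0: 9.8 MHz.
k=1: 43.7 MHz, 63.3 MHz.
k=2: 97.2 MHz, 116.8 MHz.
k=3: 150.7 MHz, 170.3 MHz.
k=4: 204.2 MHz, 223.8 MHz.
Within [67.7 MHz, 173.3 MHz]: 97.2 MHz, 116.8 MHz, 150.7 MHz, 170.3 MHz.

97.2 MHz, 116.8 MHz, 150.7 MHz, 170.3 MHz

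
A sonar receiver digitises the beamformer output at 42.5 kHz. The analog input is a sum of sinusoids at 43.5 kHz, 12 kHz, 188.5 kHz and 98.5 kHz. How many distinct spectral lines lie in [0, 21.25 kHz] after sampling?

4

fs/2 = 21.25 kHz.
43.5 kHz mod fs = 1 kHz.
1 kHz ≤ fs/2 = 21.25 kHz, appears at 1 kHz.
12 kHz ≤ fs/2 = 21.25 kHz, passes unchanged.
188.5 kHz mod fs = 18.5 kHz.
18.5 kHz ≤ fs/2 = 21.25 kHz, appears at 18.5 kHz.
98.5 kHz mod fs = 13.5 kHz.
13.5 kHz ≤ fs/2 = 21.25 kHz, appears at 13.5 kHz.
Distinct values: {1 kHz, 12 kHz, 13.5 kHz, 18.5 kHz} → 4.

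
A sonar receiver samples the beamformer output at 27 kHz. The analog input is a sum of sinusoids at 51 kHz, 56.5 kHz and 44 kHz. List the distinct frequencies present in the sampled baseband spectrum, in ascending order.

2.5 kHz, 3 kHz, 10 kHz

fs/2 = 13.5 kHz.
51 kHz mod fs = 24 kHz.
24 kHz > fs/2 = 13.5 kHz, folds to fs − 24 kHz = 3 kHz.
56.5 kHz mod fs = 2.5 kHz.
2.5 kHz ≤ fs/2 = 13.5 kHz, appears at 2.5 kHz.
44 kHz mod fs = 17 kHz.
17 kHz > fs/2 = 13.5 kHz, folds to fs − 17 kHz = 10 kHz.
Distinct values: {2.5 kHz, 3 kHz, 10 kHz}.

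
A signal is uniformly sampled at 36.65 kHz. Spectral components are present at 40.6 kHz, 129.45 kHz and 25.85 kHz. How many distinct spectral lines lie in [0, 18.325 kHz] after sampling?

fs/2 = 18.325 kHz.
40.6 kHz mod fs = 3.95 kHz.
3.95 kHz ≤ fs/2 = 18.325 kHz, appears at 3.95 kHz.
129.45 kHz mod fs = 19.5 kHz.
19.5 kHz > fs/2 = 18.325 kHz, folds to fs − 19.5 kHz = 17.15 kHz.
25.85 kHz > fs/2 = 18.325 kHz, folds to fs − 25.85 kHz = 10.8 kHz.
Distinct values: {3.95 kHz, 10.8 kHz, 17.15 kHz} → 3.

3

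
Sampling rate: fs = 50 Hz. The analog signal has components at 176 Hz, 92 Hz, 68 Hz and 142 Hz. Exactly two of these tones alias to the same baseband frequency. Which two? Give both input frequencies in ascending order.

fs/2 = 25 Hz.
176 Hz mod fs = 26 Hz.
26 Hz > fs/2 = 25 Hz, folds to fs − 26 Hz = 24 Hz.
92 Hz mod fs = 42 Hz.
42 Hz > fs/2 = 25 Hz, folds to fs − 42 Hz = 8 Hz.
68 Hz mod fs = 18 Hz.
18 Hz ≤ fs/2 = 25 Hz, appears at 18 Hz.
142 Hz mod fs = 42 Hz.
42 Hz > fs/2 = 25 Hz, folds to fs − 42 Hz = 8 Hz.
92 Hz and 142 Hz both map to 8 Hz.

92 Hz, 142 Hz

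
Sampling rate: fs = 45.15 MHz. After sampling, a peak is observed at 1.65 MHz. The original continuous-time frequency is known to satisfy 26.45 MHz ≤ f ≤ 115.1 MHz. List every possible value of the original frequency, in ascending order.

Frequencies that alias to 1.65 MHz are k·fs ± 1.65 MHz for integer k ≥ 0.
k=0: 1.65 MHz.
k=1: 43.5 MHz, 46.8 MHz.
k=2: 88.65 MHz, 91.95 MHz.
k=3: 133.8 MHz, 137.1 MHz.
Within [26.45 MHz, 115.1 MHz]: 43.5 MHz, 46.8 MHz, 88.65 MHz, 91.95 MHz.

43.5 MHz, 46.8 MHz, 88.65 MHz, 91.95 MHz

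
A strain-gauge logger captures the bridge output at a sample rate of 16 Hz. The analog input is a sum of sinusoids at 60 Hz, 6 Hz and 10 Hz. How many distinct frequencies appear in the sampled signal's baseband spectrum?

fs/2 = 8 Hz.
60 Hz mod fs = 12 Hz.
12 Hz > fs/2 = 8 Hz, folds to fs − 12 Hz = 4 Hz.
6 Hz ≤ fs/2 = 8 Hz, passes unchanged.
10 Hz > fs/2 = 8 Hz, folds to fs − 10 Hz = 6 Hz.
Distinct values: {4 Hz, 6 Hz} → 2.

2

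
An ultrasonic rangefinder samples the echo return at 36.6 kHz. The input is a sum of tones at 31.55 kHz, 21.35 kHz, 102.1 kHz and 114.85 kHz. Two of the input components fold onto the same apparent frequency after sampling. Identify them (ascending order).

31.55 kHz, 114.85 kHz

fs/2 = 18.3 kHz.
31.55 kHz > fs/2 = 18.3 kHz, folds to fs − 31.55 kHz = 5.05 kHz.
21.35 kHz > fs/2 = 18.3 kHz, folds to fs − 21.35 kHz = 15.25 kHz.
102.1 kHz mod fs = 28.9 kHz.
28.9 kHz > fs/2 = 18.3 kHz, folds to fs − 28.9 kHz = 7.7 kHz.
114.85 kHz mod fs = 5.05 kHz.
5.05 kHz ≤ fs/2 = 18.3 kHz, appears at 5.05 kHz.
31.55 kHz and 114.85 kHz both map to 5.05 kHz.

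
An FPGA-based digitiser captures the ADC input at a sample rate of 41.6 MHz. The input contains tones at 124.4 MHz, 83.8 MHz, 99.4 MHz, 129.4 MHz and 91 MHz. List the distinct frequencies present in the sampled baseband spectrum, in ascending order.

0.4 MHz, 0.6 MHz, 4.6 MHz, 7.8 MHz, 16.2 MHz

fs/2 = 20.8 MHz.
124.4 MHz mod fs = 41.2 MHz.
41.2 MHz > fs/2 = 20.8 MHz, folds to fs − 41.2 MHz = 0.4 MHz.
83.8 MHz mod fs = 0.6 MHz.
0.6 MHz ≤ fs/2 = 20.8 MHz, appears at 0.6 MHz.
99.4 MHz mod fs = 16.2 MHz.
16.2 MHz ≤ fs/2 = 20.8 MHz, appears at 16.2 MHz.
129.4 MHz mod fs = 4.6 MHz.
4.6 MHz ≤ fs/2 = 20.8 MHz, appears at 4.6 MHz.
91 MHz mod fs = 7.8 MHz.
7.8 MHz ≤ fs/2 = 20.8 MHz, appears at 7.8 MHz.
Distinct values: {0.4 MHz, 0.6 MHz, 4.6 MHz, 7.8 MHz, 16.2 MHz}.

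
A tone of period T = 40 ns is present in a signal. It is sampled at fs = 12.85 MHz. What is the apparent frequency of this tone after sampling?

0.7 MHz

T = 40 ns → f = 1/T = 25 MHz.
25 MHz mod fs = 12.15 MHz.
12.15 MHz > fs/2 = 6.425 MHz, folds to fs − 12.15 MHz = 0.7 MHz.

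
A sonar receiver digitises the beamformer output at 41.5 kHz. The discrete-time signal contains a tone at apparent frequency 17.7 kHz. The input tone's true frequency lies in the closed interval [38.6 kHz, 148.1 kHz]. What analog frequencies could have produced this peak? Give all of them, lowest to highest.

Frequencies that alias to 17.7 kHz are k·fs ± 17.7 kHz for integer k ≥ 0.
k=0: 17.7 kHz.
k=1: 23.8 kHz, 59.2 kHz.
k=2: 65.3 kHz, 100.7 kHz.
k=3: 106.8 kHz, 142.2 kHz.
k=4: 148.3 kHz, 183.7 kHz.
Within [38.6 kHz, 148.1 kHz]: 59.2 kHz, 65.3 kHz, 100.7 kHz, 106.8 kHz, 142.2 kHz.

59.2 kHz, 65.3 kHz, 100.7 kHz, 106.8 kHz, 142.2 kHz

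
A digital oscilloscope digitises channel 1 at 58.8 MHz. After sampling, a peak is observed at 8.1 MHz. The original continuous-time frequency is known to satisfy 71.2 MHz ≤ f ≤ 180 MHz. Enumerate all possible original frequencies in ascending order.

Frequencies that alias to 8.1 MHz are k·fs ± 8.1 MHz for integer k ≥ 0.
k=0: 8.1 MHz.
k=1: 50.7 MHz, 66.9 MHz.
k=2: 109.5 MHz, 125.7 MHz.
k=3: 168.3 MHz, 184.5 MHz.
k=4: 227.1 MHz, 243.3 MHz.
Within [71.2 MHz, 180 MHz]: 109.5 MHz, 125.7 MHz, 168.3 MHz.

109.5 MHz, 125.7 MHz, 168.3 MHz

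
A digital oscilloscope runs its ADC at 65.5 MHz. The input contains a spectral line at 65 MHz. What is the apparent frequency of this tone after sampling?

0.5 MHz

65 MHz > fs/2 = 32.75 MHz, folds to fs − 65 MHz = 0.5 MHz.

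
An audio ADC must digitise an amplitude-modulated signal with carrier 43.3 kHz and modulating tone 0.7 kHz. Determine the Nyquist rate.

88 kHz

AM sidebands sit at fc ± fm = 42.6 kHz and 44 kHz.
Highest-frequency component: 44 kHz.
Nyquist rate = 2 × 44 kHz = 88 kHz.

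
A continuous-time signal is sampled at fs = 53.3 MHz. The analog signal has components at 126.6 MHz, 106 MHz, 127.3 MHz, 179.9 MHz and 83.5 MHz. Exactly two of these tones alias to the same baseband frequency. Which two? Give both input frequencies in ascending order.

126.6 MHz, 179.9 MHz

fs/2 = 26.65 MHz.
126.6 MHz mod fs = 20 MHz.
20 MHz ≤ fs/2 = 26.65 MHz, appears at 20 MHz.
106 MHz mod fs = 52.7 MHz.
52.7 MHz > fs/2 = 26.65 MHz, folds to fs − 52.7 MHz = 0.6 MHz.
127.3 MHz mod fs = 20.7 MHz.
20.7 MHz ≤ fs/2 = 26.65 MHz, appears at 20.7 MHz.
179.9 MHz mod fs = 20 MHz.
20 MHz ≤ fs/2 = 26.65 MHz, appears at 20 MHz.
83.5 MHz mod fs = 30.2 MHz.
30.2 MHz > fs/2 = 26.65 MHz, folds to fs − 30.2 MHz = 23.1 MHz.
126.6 MHz and 179.9 MHz both map to 20 MHz.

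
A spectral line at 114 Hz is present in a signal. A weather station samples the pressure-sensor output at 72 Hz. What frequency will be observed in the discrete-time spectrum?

114 Hz mod fs = 42 Hz.
42 Hz > fs/2 = 36 Hz, folds to fs − 42 Hz = 30 Hz.

30 Hz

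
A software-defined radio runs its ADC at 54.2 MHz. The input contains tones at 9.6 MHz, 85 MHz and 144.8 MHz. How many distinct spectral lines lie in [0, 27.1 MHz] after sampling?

fs/2 = 27.1 MHz.
9.6 MHz ≤ fs/2 = 27.1 MHz, passes unchanged.
85 MHz mod fs = 30.8 MHz.
30.8 MHz > fs/2 = 27.1 MHz, folds to fs − 30.8 MHz = 23.4 MHz.
144.8 MHz mod fs = 36.4 MHz.
36.4 MHz > fs/2 = 27.1 MHz, folds to fs − 36.4 MHz = 17.8 MHz.
Distinct values: {9.6 MHz, 17.8 MHz, 23.4 MHz} → 3.

3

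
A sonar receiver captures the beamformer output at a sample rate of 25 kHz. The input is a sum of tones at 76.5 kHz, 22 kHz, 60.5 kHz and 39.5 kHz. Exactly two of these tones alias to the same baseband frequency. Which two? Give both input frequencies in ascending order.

39.5 kHz, 60.5 kHz

fs/2 = 12.5 kHz.
76.5 kHz mod fs = 1.5 kHz.
1.5 kHz ≤ fs/2 = 12.5 kHz, appears at 1.5 kHz.
22 kHz > fs/2 = 12.5 kHz, folds to fs − 22 kHz = 3 kHz.
60.5 kHz mod fs = 10.5 kHz.
10.5 kHz ≤ fs/2 = 12.5 kHz, appears at 10.5 kHz.
39.5 kHz mod fs = 14.5 kHz.
14.5 kHz > fs/2 = 12.5 kHz, folds to fs − 14.5 kHz = 10.5 kHz.
39.5 kHz and 60.5 kHz both map to 10.5 kHz.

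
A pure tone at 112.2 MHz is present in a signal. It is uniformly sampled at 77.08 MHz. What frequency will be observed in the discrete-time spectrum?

112.2 MHz mod fs = 35.12 MHz.
35.12 MHz ≤ fs/2 = 38.54 MHz, appears at 35.12 MHz.

35.12 MHz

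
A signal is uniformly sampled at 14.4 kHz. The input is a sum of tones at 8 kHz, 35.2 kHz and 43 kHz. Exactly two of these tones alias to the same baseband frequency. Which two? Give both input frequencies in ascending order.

fs/2 = 7.2 kHz.
8 kHz > fs/2 = 7.2 kHz, folds to fs − 8 kHz = 6.4 kHz.
35.2 kHz mod fs = 6.4 kHz.
6.4 kHz ≤ fs/2 = 7.2 kHz, appears at 6.4 kHz.
43 kHz mod fs = 14.2 kHz.
14.2 kHz > fs/2 = 7.2 kHz, folds to fs − 14.2 kHz = 0.2 kHz.
8 kHz and 35.2 kHz both map to 6.4 kHz.

8 kHz, 35.2 kHz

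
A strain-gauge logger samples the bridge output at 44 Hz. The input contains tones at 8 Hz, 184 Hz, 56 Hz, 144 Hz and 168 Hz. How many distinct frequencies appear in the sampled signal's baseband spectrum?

2

fs/2 = 22 Hz.
8 Hz ≤ fs/2 = 22 Hz, passes unchanged.
184 Hz mod fs = 8 Hz.
8 Hz ≤ fs/2 = 22 Hz, appears at 8 Hz.
56 Hz mod fs = 12 Hz.
12 Hz ≤ fs/2 = 22 Hz, appears at 12 Hz.
144 Hz mod fs = 12 Hz.
12 Hz ≤ fs/2 = 22 Hz, appears at 12 Hz.
168 Hz mod fs = 36 Hz.
36 Hz > fs/2 = 22 Hz, folds to fs − 36 Hz = 8 Hz.
Distinct values: {8 Hz, 12 Hz} → 2.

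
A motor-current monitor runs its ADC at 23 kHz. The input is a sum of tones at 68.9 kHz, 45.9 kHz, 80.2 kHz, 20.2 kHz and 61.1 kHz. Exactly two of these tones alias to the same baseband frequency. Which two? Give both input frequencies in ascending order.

45.9 kHz, 68.9 kHz

fs/2 = 11.5 kHz.
68.9 kHz mod fs = 22.9 kHz.
22.9 kHz > fs/2 = 11.5 kHz, folds to fs − 22.9 kHz = 0.1 kHz.
45.9 kHz mod fs = 22.9 kHz.
22.9 kHz > fs/2 = 11.5 kHz, folds to fs − 22.9 kHz = 0.1 kHz.
80.2 kHz mod fs = 11.2 kHz.
11.2 kHz ≤ fs/2 = 11.5 kHz, appears at 11.2 kHz.
20.2 kHz > fs/2 = 11.5 kHz, folds to fs − 20.2 kHz = 2.8 kHz.
61.1 kHz mod fs = 15.1 kHz.
15.1 kHz > fs/2 = 11.5 kHz, folds to fs − 15.1 kHz = 7.9 kHz.
45.9 kHz and 68.9 kHz both map to 0.1 kHz.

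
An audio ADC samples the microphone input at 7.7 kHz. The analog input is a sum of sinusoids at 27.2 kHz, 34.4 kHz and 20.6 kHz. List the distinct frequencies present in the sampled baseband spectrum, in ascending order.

2.5 kHz, 3.6 kHz

fs/2 = 3.85 kHz.
27.2 kHz mod fs = 4.1 kHz.
4.1 kHz > fs/2 = 3.85 kHz, folds to fs − 4.1 kHz = 3.6 kHz.
34.4 kHz mod fs = 3.6 kHz.
3.6 kHz ≤ fs/2 = 3.85 kHz, appears at 3.6 kHz.
20.6 kHz mod fs = 5.2 kHz.
5.2 kHz > fs/2 = 3.85 kHz, folds to fs − 5.2 kHz = 2.5 kHz.
Distinct values: {2.5 kHz, 3.6 kHz}.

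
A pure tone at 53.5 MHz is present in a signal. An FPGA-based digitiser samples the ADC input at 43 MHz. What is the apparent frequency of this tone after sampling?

53.5 MHz mod fs = 10.5 MHz.
10.5 MHz ≤ fs/2 = 21.5 MHz, appears at 10.5 MHz.

10.5 MHz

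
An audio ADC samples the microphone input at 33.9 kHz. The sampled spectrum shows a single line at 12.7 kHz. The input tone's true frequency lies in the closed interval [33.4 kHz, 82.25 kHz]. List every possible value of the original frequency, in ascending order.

46.6 kHz, 55.1 kHz, 80.5 kHz

Frequencies that alias to 12.7 kHz are k·fs ± 12.7 kHz for integer k ≥ 0.
k=0: 12.7 kHz.
k=1: 21.2 kHz, 46.6 kHz.
k=2: 55.1 kHz, 80.5 kHz.
k=3: 89 kHz, 114.4 kHz.
Within [33.4 kHz, 82.25 kHz]: 46.6 kHz, 55.1 kHz, 80.5 kHz.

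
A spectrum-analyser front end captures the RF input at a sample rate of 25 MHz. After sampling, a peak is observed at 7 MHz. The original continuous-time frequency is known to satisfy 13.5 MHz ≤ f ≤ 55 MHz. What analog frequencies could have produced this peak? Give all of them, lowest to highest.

18 MHz, 32 MHz, 43 MHz

Frequencies that alias to 7 MHz are k·fs ± 7 MHz for integer k ≥ 0.
k=0: 7 MHz.
k=1: 18 MHz, 32 MHz.
k=2: 43 MHz, 57 MHz.
k=3: 68 MHz, 82 MHz.
Within [13.5 MHz, 55 MHz]: 18 MHz, 32 MHz, 43 MHz.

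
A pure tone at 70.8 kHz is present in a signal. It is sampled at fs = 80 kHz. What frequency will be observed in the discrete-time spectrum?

9.2 kHz

70.8 kHz > fs/2 = 40 kHz, folds to fs − 70.8 kHz = 9.2 kHz.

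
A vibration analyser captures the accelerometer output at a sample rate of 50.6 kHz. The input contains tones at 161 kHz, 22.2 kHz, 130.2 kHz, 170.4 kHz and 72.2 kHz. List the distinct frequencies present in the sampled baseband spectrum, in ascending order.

fs/2 = 25.3 kHz.
161 kHz mod fs = 9.2 kHz.
9.2 kHz ≤ fs/2 = 25.3 kHz, appears at 9.2 kHz.
22.2 kHz ≤ fs/2 = 25.3 kHz, passes unchanged.
130.2 kHz mod fs = 29 kHz.
29 kHz > fs/2 = 25.3 kHz, folds to fs − 29 kHz = 21.6 kHz.
170.4 kHz mod fs = 18.6 kHz.
18.6 kHz ≤ fs/2 = 25.3 kHz, appears at 18.6 kHz.
72.2 kHz mod fs = 21.6 kHz.
21.6 kHz ≤ fs/2 = 25.3 kHz, appears at 21.6 kHz.
Distinct values: {9.2 kHz, 18.6 kHz, 21.6 kHz, 22.2 kHz}.

9.2 kHz, 18.6 kHz, 21.6 kHz, 22.2 kHz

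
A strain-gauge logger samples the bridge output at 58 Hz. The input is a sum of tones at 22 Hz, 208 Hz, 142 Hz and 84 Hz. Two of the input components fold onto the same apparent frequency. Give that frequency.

fs/2 = 29 Hz.
22 Hz ≤ fs/2 = 29 Hz, passes unchanged.
208 Hz mod fs = 34 Hz.
34 Hz > fs/2 = 29 Hz, folds to fs − 34 Hz = 24 Hz.
142 Hz mod fs = 26 Hz.
26 Hz ≤ fs/2 = 29 Hz, appears at 26 Hz.
84 Hz mod fs = 26 Hz.
26 Hz ≤ fs/2 = 29 Hz, appears at 26 Hz.
84 Hz and 142 Hz both map to 26 Hz.

26 Hz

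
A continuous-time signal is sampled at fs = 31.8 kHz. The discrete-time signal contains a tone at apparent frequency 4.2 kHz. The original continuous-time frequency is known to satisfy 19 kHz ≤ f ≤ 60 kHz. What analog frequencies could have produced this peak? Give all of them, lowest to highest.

27.6 kHz, 36 kHz, 59.4 kHz

Frequencies that alias to 4.2 kHz are k·fs ± 4.2 kHz for integer k ≥ 0.
k=0: 4.2 kHz.
k=1: 27.6 kHz, 36 kHz.
k=2: 59.4 kHz, 67.8 kHz.
k=3: 91.2 kHz, 99.6 kHz.
Within [19 kHz, 60 kHz]: 27.6 kHz, 36 kHz, 59.4 kHz.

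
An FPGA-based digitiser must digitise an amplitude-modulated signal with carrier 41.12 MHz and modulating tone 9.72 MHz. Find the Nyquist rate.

AM sidebands sit at fc ± fm = 31.4 MHz and 50.84 MHz.
Highest-frequency component: 50.84 MHz.
Nyquist rate = 2 × 50.84 MHz = 101.68 MHz.

101.68 MHz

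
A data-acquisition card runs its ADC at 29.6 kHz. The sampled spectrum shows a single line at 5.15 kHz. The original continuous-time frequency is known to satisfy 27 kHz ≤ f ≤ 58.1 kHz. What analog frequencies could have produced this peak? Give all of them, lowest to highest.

34.75 kHz, 54.05 kHz

Frequencies that alias to 5.15 kHz are k·fs ± 5.15 kHz for integer k ≥ 0.
k=0: 5.15 kHz.
k=1: 24.45 kHz, 34.75 kHz.
k=2: 54.05 kHz, 64.35 kHz.
k=3: 83.65 kHz, 93.95 kHz.
Within [27 kHz, 58.1 kHz]: 34.75 kHz, 54.05 kHz.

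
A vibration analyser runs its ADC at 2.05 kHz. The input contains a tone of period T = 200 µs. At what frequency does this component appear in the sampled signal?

T = 200 µs → f = 1/T = 5 kHz.
5 kHz mod fs = 0.9 kHz.
0.9 kHz ≤ fs/2 = 1.025 kHz, appears at 0.9 kHz.

0.9 kHz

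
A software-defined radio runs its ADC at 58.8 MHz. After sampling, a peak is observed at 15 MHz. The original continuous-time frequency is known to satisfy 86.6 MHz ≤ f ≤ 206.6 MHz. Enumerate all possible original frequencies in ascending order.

Frequencies that alias to 15 MHz are k·fs ± 15 MHz for integer k ≥ 0.
k=0: 15 MHz.
k=1: 43.8 MHz, 73.8 MHz.
k=2: 102.6 MHz, 132.6 MHz.
k=3: 161.4 MHz, 191.4 MHz.
k=4: 220.2 MHz, 250.2 MHz.
Within [86.6 MHz, 206.6 MHz]: 102.6 MHz, 132.6 MHz, 161.4 MHz, 191.4 MHz.

102.6 MHz, 132.6 MHz, 161.4 MHz, 191.4 MHz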